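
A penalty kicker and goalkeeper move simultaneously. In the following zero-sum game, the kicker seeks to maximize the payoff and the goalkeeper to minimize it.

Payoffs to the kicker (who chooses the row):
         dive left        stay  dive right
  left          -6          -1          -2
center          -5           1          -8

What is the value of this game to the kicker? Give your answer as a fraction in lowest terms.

-38/7

Column stay is strictly dominated by dive left for the goalkeeper (it gives the kicker more in every row).
The remaining 2×2 game on (left, center) × (dive left, dive right) has no saddle point. Let the kicker play left with probability p; indifference gives −6p − 5(1−p) = −2p − 8(1−p), so p = 3/7.
Similarly the goalkeeper's optimal q on dive left is 6/7, and the value is -6·(6/7) + (-2)·(1/7) = -38/7.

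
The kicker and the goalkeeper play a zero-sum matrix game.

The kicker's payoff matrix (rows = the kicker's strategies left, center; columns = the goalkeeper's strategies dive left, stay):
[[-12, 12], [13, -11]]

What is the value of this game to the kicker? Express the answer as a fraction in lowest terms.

Row minima are -12 and -11, so the kicker's maximin is -11; column maxima are 13 and 12, so the goalkeeper's minimax is 12. These differ, so the equilibrium is in mixed strategies.
Let the kicker play left with probability p. The goalkeeper is indifferent when −12p + 13(1−p) = 12p − 11(1−p), giving p = 1/2.
Let the goalkeeper play dive left with probability q. The kicker is indifferent when −12q + 12(1−q) = 13q − 11(1−q), giving q = 23/48.
The value is -12·(23/48) + (12)·(25/48) = 1/2.

1/2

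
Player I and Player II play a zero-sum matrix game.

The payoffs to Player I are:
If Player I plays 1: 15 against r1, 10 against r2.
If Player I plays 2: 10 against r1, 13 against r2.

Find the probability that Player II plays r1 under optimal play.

3/8

Row minima are 10 and 10, so Player I's maximin is 10; column maxima are 15 and 13, so Player II's minimax is 13. These differ, so the equilibrium is in mixed strategies.
Let Player II play r1 with probability q. Player I is indifferent when 15q + 10(1−q) = 10q + 13(1−q), giving q = 3/8.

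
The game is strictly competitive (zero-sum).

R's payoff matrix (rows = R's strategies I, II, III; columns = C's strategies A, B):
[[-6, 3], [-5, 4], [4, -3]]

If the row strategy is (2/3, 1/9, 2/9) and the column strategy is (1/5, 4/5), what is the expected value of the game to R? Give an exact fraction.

31/45

Against (1/5, 4/5), each row's expected payoff is I: 6/5; II: 11/5; III: -8/5.
Taking the (2/3, 1/9, 2/9)-weighted average: (2/3)·(6/5) + (1/9)·(11/5) + (2/9)·(-8/5) = 31/45.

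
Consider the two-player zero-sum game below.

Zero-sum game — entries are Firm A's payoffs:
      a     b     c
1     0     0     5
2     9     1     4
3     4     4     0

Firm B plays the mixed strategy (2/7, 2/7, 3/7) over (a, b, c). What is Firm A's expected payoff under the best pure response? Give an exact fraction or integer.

1: (0)·(2/7) + (0)·(2/7) + (5)·(3/7) = 15/7.
2: (9)·(2/7) + (1)·(2/7) + (4)·(3/7) = 32/7.
3: (4)·(2/7) + (4)·(2/7) + (0)·(3/7) = 16/7.
The best pure response is 2 with expected payoff 32/7.

32/7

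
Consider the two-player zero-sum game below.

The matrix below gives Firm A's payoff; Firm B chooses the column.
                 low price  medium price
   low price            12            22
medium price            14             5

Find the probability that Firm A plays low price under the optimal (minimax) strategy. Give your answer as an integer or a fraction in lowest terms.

9/19

Row minima are 12 and 5, so Firm A's maximin is 12; column maxima are 14 and 22, so Firm B's minimax is 14. These differ, so the equilibrium is in mixed strategies.
Let Firm A play low price with probability p. Firm B is indifferent when 12p + 14(1−p) = 22p + 5(1−p), giving p = 9/19.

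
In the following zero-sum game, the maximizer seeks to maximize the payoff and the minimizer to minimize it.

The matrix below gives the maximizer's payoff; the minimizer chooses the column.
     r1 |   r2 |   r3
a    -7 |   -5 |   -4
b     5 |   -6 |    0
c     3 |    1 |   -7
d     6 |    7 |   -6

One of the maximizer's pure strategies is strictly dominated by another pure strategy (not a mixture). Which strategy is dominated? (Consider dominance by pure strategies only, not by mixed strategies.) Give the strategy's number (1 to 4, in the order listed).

Compare c with d: 6 > 3, 7 > 1, -6 > -7.
So d strictly dominates c for the maximizer; c is strictly dominated.

3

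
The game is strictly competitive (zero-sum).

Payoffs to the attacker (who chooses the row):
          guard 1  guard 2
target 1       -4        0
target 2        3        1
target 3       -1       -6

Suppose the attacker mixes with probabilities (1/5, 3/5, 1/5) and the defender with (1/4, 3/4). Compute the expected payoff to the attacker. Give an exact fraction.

Against (1/4, 3/4), each row's expected payoff is target 1: -1; target 2: 3/2; target 3: -19/4.
Taking the (1/5, 3/5, 1/5)-weighted average: (1/5)·(-1) + (3/5)·(3/2) + (1/5)·(-19/4) = -1/4.

-1/4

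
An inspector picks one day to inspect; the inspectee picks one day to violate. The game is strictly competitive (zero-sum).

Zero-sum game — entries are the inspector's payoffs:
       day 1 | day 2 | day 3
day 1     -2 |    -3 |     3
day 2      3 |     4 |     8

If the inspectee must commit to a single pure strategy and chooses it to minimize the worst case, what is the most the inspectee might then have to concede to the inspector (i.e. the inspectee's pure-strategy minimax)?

The worst case (largest entry) in each column is day 1: 3, day 2: 4, day 3: 8.
The best (smallest) of these is 3.

3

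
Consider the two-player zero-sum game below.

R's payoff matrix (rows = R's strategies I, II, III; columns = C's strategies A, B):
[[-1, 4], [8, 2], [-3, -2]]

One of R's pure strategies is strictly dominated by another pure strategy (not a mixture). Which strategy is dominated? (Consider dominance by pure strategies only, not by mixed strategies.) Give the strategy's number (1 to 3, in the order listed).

3

Compare III with I: -1 > -3, 4 > -2.
So I strictly dominates III for R; III is strictly dominated.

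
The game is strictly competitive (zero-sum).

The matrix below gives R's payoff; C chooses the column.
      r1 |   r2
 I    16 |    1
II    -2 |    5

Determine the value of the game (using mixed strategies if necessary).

41/11

Row minima are 1 and -2, so R's maximin is 1; column maxima are 16 and 5, so C's minimax is 5. These differ, so the equilibrium is in mixed strategies.
Let R play I with probability p. C is indifferent when 16p − 2(1−p) = p + 5(1−p), giving p = 7/22.
Let C play r1 with probability q. R is indifferent when 16q + (1−q) = −2q + 5(1−q), giving q = 2/11.
The value is 16·(2/11) + (1)·(9/11) = 41/11.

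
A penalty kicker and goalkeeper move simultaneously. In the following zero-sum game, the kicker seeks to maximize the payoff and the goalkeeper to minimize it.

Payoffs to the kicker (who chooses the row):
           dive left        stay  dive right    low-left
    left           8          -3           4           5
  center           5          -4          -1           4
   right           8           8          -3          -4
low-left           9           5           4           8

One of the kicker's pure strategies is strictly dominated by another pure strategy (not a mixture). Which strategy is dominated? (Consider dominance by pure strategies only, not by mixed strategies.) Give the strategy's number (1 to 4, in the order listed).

Compare center with left: 8 > 5, -3 > -4, 4 > -1, 5 > 4.
So left strictly dominates center for the kicker; center is strictly dominated.

2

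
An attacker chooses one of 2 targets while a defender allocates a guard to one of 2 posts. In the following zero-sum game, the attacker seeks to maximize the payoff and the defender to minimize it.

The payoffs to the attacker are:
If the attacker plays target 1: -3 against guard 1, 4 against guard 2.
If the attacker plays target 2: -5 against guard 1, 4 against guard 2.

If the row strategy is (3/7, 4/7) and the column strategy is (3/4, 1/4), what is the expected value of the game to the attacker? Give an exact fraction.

Against (3/4, 1/4), each row's expected payoff is target 1: -5/4; target 2: -11/4.
Taking the (3/7, 4/7)-weighted average: (3/7)·(-5/4) + (4/7)·(-11/4) = -59/28.

-59/28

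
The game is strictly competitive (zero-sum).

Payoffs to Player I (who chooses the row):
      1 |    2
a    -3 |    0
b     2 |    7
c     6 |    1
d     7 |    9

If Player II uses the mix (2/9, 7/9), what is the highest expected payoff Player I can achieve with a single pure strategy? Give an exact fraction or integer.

77/9

a: (-3)·(2/9) + (0)·(7/9) = -2/3.
b: (2)·(2/9) + (7)·(7/9) = 53/9.
c: (6)·(2/9) + (1)·(7/9) = 19/9.
d: (7)·(2/9) + (9)·(7/9) = 77/9.
The best pure response is d with expected payoff 77/9.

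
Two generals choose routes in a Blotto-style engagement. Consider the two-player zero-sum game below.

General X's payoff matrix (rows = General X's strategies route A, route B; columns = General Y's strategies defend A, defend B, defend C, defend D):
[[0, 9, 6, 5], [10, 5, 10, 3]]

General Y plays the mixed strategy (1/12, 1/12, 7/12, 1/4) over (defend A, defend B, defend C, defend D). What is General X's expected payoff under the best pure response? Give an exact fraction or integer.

47/6

route A: (0)·(1/12) + (9)·(1/12) + (6)·(7/12) + (5)·(1/4) = 11/2.
route B: (10)·(1/12) + (5)·(1/12) + (10)·(7/12) + (3)·(1/4) = 47/6.
The best pure response is route B with expected payoff 47/6.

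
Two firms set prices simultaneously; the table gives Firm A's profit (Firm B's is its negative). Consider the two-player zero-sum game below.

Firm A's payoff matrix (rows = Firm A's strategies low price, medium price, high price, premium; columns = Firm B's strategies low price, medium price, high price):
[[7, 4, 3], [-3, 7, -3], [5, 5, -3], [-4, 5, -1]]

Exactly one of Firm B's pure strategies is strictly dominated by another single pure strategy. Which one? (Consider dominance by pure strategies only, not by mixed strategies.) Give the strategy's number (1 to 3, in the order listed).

Firm B prefers columns that give Firm A less. Compare medium price with high price: 3 < 4, -3 < 7, -3 < 5, -1 < 5.
So high price strictly dominates medium price for Firm B; medium price is strictly dominated.

2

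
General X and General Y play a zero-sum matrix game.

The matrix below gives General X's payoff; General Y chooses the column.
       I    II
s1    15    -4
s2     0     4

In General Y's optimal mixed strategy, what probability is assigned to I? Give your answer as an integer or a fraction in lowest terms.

Row minima are -4 and 0, so General X's maximin is 0; column maxima are 15 and 4, so General Y's minimax is 4. These differ, so the equilibrium is in mixed strategies.
Let General Y play I with probability q. General X is indifferent when 15q − 4(1−q) = 4(1−q), giving q = 8/23.

8/23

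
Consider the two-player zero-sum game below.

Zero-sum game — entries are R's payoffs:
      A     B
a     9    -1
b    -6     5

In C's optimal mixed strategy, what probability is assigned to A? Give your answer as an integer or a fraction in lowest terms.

2/7

Row minima are -1 and -6, so R's maximin is -1; column maxima are 9 and 5, so C's minimax is 5. These differ, so the equilibrium is in mixed strategies.
Let C play A with probability q. R is indifferent when 9q − (1−q) = −6q + 5(1−q), giving q = 2/7.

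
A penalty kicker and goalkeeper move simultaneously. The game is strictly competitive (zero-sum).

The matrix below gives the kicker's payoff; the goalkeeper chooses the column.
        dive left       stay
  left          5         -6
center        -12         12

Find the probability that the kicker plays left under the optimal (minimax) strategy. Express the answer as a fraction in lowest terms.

24/35

Row minima are -6 and -12, so the kicker's maximin is -6; column maxima are 5 and 12, so the goalkeeper's minimax is 5. These differ, so the equilibrium is in mixed strategies.
Let the kicker play left with probability p. The goalkeeper is indifferent when 5p − 12(1−p) = −6p + 12(1−p), giving p = 24/35.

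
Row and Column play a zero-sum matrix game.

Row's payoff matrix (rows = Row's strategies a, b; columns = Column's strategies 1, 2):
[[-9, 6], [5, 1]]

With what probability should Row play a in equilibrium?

Row minima are -9 and 1, so Row's maximin is 1; column maxima are 5 and 6, so Column's minimax is 5. These differ, so the equilibrium is in mixed strategies.
Let Row play a with probability p. Column is indifferent when −9p + 5(1−p) = 6p + (1−p), giving p = 4/19.

4/19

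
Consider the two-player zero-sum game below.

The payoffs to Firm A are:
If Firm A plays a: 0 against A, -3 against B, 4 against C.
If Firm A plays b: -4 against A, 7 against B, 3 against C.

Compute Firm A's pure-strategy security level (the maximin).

The worst-case payoff for each row is a: -3, b: -4.
The best of these is -3.

-3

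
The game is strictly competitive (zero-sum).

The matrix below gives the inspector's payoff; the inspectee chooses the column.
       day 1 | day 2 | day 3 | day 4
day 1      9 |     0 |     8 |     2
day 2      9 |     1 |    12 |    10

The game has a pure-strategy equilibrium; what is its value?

1

Row minima: 0, 1 → the inspector's maximin is 1.
Column maxima: 9, 1, 12, 10 → the inspectee's minimax is 1.
They coincide at (day 2, day 2), so the value is 1.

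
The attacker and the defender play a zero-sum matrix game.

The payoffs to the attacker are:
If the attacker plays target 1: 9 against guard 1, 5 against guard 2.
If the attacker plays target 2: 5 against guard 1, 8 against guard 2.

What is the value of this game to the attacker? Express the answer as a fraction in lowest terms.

Row minima are 5 and 5, so the attacker's maximin is 5; column maxima are 9 and 8, so the defender's minimax is 8. These differ, so the equilibrium is in mixed strategies.
Let the attacker play target 1 with probability p. The defender is indifferent when 9p + 5(1−p) = 5p + 8(1−p), giving p = 3/7.
Let the defender play guard 1 with probability q. The attacker is indifferent when 9q + 5(1−q) = 5q + 8(1−q), giving q = 3/7.
The value is 9·(3/7) + (5)·(4/7) = 47/7.

47/7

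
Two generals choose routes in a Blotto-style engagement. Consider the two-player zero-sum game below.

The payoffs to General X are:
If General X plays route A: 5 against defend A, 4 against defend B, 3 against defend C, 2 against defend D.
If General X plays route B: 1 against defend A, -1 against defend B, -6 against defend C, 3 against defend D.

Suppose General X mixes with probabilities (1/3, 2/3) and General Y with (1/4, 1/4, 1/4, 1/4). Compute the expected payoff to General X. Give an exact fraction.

2/3

Against (1/4, 1/4, 1/4, 1/4), each row's expected payoff is route A: 7/2; route B: -3/4.
Taking the (1/3, 2/3)-weighted average: (1/3)·(7/2) + (2/3)·(-3/4) = 2/3.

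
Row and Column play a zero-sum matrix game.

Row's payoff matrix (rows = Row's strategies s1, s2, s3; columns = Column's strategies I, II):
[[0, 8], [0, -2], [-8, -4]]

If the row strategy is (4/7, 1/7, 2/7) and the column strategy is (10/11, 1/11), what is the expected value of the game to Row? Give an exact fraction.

-138/77

Against (10/11, 1/11), each row's expected payoff is s1: 8/11; s2: -2/11; s3: -84/11.
Taking the (4/7, 1/7, 2/7)-weighted average: (4/7)·(8/11) + (1/7)·(-2/11) + (2/7)·(-84/11) = -138/77.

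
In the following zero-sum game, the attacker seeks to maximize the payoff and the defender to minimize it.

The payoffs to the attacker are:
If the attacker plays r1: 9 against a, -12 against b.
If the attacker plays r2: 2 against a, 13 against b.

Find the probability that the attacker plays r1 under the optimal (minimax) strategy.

Row minima are -12 and 2, so the attacker's maximin is 2; column maxima are 9 and 13, so the defender's minimax is 9. These differ, so the equilibrium is in mixed strategies.
Let the attacker play r1 with probability p. The defender is indifferent when 9p + 2(1−p) = −12p + 13(1−p), giving p = 11/32.

11/32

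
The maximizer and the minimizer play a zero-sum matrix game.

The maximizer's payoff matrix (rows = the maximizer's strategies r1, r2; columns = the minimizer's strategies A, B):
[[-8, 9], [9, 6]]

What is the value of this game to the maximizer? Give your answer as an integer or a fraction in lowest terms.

129/20

Row minima are -8 and 6, so the maximizer's maximin is 6; column maxima are 9 and 9, so the minimizer's minimax is 9. These differ, so the equilibrium is in mixed strategies.
Let the maximizer play r1 with probability p. The minimizer is indifferent when −8p + 9(1−p) = 9p + 6(1−p), giving p = 3/20.
Let the minimizer play A with probability q. The maximizer is indifferent when −8q + 9(1−q) = 9q + 6(1−q), giving q = 3/20.
The value is -8·(3/20) + (9)·(17/20) = 129/20.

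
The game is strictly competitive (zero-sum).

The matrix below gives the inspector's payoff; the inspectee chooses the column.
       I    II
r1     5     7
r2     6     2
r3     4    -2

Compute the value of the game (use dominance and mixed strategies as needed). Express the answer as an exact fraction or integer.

16/3

Row r3 is strictly dominated by row r2, so the inspector never plays it.
The remaining 2×2 game on (r1, r2) × (I, II) has no saddle point. Let the inspector play r1 with probability p; indifference gives 5p + 6(1−p) = 7p + 2(1−p), so p = 2/3.
Similarly the inspectee's optimal q on I is 5/6, and the value is 5·(5/6) + (7)·(1/6) = 16/3.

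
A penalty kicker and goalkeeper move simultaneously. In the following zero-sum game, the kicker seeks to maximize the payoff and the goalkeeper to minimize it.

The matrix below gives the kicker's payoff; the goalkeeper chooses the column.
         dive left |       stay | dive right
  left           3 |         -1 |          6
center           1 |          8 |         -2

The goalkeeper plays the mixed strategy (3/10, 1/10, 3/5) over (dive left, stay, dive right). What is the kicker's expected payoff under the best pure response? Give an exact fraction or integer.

22/5

left: (3)·(3/10) + (-1)·(1/10) + (6)·(3/5) = 22/5.
center: (1)·(3/10) + (8)·(1/10) + (-2)·(3/5) = -1/10.
The best pure response is left with expected payoff 22/5.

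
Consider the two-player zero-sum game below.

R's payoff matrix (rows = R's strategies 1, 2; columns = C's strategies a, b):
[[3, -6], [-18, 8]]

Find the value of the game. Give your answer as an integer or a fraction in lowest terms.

Row minima are -6 and -18, so R's maximin is -6; column maxima are 3 and 8, so C's minimax is 3. These differ, so the equilibrium is in mixed strategies.
Let R play 1 with probability p. C is indifferent when 3p − 18(1−p) = −6p + 8(1−p), giving p = 26/35.
Let C play a with probability q. R is indifferent when 3q − 6(1−q) = −18q + 8(1−q), giving q = 2/5.
The value is 3·(2/5) + (-6)·(3/5) = -12/5.

-12/5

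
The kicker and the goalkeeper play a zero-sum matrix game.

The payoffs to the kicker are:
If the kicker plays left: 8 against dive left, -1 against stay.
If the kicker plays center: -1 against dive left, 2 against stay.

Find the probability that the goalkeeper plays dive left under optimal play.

Row minima are -1 and -1, so the kicker's maximin is -1; column maxima are 8 and 2, so the goalkeeper's minimax is 2. These differ, so the equilibrium is in mixed strategies.
Let the goalkeeper play dive left with probability q. The kicker is indifferent when 8q − (1−q) = −q + 2(1−q), giving q = 1/4.

1/4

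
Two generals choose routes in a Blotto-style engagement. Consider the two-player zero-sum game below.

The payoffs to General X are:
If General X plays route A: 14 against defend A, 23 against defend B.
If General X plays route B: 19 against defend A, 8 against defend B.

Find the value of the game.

65/4

Row minima are 14 and 8, so General X's maximin is 14; column maxima are 19 and 23, so General Y's minimax is 19. These differ, so the equilibrium is in mixed strategies.
Let General X play route A with probability p. General Y is indifferent when 14p + 19(1−p) = 23p + 8(1−p), giving p = 11/20.
Let General Y play defend A with probability q. General X is indifferent when 14q + 23(1−q) = 19q + 8(1−q), giving q = 3/4.
The value is 14·(3/4) + (23)·(1/4) = 65/4.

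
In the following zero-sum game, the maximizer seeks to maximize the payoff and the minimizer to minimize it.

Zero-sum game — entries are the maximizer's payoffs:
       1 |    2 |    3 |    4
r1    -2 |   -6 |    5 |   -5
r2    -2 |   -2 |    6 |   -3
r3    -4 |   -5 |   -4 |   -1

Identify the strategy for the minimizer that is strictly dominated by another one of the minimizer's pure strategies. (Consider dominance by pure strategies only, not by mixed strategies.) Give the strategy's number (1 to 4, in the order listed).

3

The minimizer prefers columns that give the maximizer less. Compare 3 with 2: -6 < 5, -2 < 6, -5 < -4.
So 2 strictly dominates 3 for the minimizer; 3 is strictly dominated.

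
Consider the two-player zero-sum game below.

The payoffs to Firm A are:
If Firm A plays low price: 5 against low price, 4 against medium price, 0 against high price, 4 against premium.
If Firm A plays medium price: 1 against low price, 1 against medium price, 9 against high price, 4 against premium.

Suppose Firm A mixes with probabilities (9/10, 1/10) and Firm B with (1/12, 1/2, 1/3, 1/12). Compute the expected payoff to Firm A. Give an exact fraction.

43/15

Against (1/12, 1/2, 1/3, 1/12), each row's expected payoff is low price: 11/4; medium price: 47/12.
Taking the (9/10, 1/10)-weighted average: (9/10)·(11/4) + (1/10)·(47/12) = 43/15.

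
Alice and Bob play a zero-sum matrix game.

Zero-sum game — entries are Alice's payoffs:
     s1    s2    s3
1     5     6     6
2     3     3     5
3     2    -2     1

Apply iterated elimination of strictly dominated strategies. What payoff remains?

Row 2 is strictly dominated by row 1 (5>3, 6>3, 6>5); eliminate 2.
Row 3 is strictly dominated by row 1 (5>2, 6>-2, 6>1); eliminate 3.
Column s2 is strictly dominated by s1 for Bob (5<6); eliminate s2.
Column s3 is strictly dominated by s1 for Bob (5<6); eliminate s3.
Only (1, s1) remains, with payoff 5.

5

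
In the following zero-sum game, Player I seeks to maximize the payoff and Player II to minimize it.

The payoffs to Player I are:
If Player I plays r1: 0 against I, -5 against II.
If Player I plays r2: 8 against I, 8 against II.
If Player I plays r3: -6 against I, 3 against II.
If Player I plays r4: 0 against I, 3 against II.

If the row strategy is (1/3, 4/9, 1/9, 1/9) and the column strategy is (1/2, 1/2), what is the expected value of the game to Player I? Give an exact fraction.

49/18

Against (1/2, 1/2), each row's expected payoff is r1: -5/2; r2: 8; r3: -3/2; r4: 3/2.
Taking the (1/3, 4/9, 1/9, 1/9)-weighted average: (1/3)·(-5/2) + (4/9)·(8) + (1/9)·(-3/2) + (1/9)·(3/2) = 49/18.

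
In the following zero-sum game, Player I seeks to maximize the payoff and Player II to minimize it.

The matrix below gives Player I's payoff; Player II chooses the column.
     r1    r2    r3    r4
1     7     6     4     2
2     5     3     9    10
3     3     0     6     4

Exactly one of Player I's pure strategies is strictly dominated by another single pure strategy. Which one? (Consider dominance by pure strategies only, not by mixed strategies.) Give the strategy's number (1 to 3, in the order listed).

Compare 3 with 2: 5 > 3, 3 > 0, 9 > 6, 10 > 4.
So 2 strictly dominates 3 for Player I; 3 is strictly dominated.

3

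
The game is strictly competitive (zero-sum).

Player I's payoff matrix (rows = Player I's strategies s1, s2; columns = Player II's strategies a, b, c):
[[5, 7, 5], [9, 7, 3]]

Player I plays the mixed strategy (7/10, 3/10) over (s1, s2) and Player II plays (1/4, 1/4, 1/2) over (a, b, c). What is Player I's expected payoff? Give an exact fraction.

11/2

Against (1/4, 1/4, 1/2), each row's expected payoff is s1: 11/2; s2: 11/2.
Taking the (7/10, 3/10)-weighted average: (7/10)·(11/2) + (3/10)·(11/2) = 11/2.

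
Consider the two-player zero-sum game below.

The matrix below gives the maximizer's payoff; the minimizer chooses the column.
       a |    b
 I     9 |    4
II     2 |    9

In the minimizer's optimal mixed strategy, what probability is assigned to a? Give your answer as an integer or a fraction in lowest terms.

Row minima are 4 and 2, so the maximizer's maximin is 4; column maxima are 9 and 9, so the minimizer's minimax is 9. These differ, so the equilibrium is in mixed strategies.
Let the minimizer play a with probability q. The maximizer is indifferent when 9q + 4(1−q) = 2q + 9(1−q), giving q = 5/12.

5/12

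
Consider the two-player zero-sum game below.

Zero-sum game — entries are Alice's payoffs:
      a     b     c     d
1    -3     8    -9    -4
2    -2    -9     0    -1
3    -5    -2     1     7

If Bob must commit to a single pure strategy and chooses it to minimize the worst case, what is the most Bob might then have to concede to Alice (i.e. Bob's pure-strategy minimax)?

The worst case (largest entry) in each column is a: -2, b: 8, c: 1, d: 7.
The best (smallest) of these is -2.

-2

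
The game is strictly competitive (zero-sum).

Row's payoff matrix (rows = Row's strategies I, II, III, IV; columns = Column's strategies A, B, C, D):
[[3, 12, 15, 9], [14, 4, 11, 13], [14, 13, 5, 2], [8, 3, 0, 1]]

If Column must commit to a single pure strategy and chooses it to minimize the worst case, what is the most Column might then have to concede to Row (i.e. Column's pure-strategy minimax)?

13

The worst case (largest entry) in each column is A: 14, B: 13, C: 15, D: 13.
The best (smallest) of these is 13.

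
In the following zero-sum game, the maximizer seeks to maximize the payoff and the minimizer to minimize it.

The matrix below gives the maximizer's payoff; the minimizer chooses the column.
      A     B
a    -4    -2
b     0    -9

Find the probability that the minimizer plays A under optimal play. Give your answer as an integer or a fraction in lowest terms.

7/11

Row minima are -4 and -9, so the maximizer's maximin is -4; column maxima are 0 and -2, so the minimizer's minimax is -2. These differ, so the equilibrium is in mixed strategies.
Let the minimizer play A with probability q. The maximizer is indifferent when −4q − 2(1−q) = −9(1−q), giving q = 7/11.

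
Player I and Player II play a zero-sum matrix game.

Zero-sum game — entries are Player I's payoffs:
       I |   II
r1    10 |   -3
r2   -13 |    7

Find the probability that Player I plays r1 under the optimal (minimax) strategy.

Row minima are -3 and -13, so Player I's maximin is -3; column maxima are 10 and 7, so Player II's minimax is 7. These differ, so the equilibrium is in mixed strategies.
Let Player I play r1 with probability p. Player II is indifferent when 10p − 13(1−p) = −3p + 7(1−p), giving p = 20/33.

20/33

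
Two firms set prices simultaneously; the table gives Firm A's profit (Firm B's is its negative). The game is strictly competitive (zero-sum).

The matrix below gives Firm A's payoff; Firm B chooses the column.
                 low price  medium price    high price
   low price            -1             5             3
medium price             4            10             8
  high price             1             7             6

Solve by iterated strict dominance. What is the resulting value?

4

Column medium price is strictly dominated by low price for Firm B (-1<5, 4<10, 1<7); eliminate medium price.
Column high price is strictly dominated by low price for Firm B (-1<3, 4<8, 1<6); eliminate high price.
Row low price is strictly dominated by row medium price (4>-1); eliminate low price.
Row high price is strictly dominated by row medium price (4>1); eliminate high price.
Only (medium price, low price) remains, with payoff 4.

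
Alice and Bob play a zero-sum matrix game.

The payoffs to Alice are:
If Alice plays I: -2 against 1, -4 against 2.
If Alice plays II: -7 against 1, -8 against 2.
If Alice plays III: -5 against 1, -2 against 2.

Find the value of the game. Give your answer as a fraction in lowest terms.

-16/5

Row II is strictly dominated by row I, so Alice never plays it.
The remaining 2×2 game on (I, III) × (1, 2) has no saddle point. Let Alice play I with probability p; indifference gives −2p − 5(1−p) = −4p − 2(1−p), so p = 3/5.
Similarly Bob's optimal q on 1 is 2/5, and the value is -2·(2/5) + (-4)·(3/5) = -16/5.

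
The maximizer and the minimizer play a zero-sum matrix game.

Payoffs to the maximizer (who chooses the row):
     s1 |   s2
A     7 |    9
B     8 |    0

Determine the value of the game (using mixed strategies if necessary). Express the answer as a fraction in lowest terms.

Row minima are 7 and 0, so the maximizer's maximin is 7; column maxima are 8 and 9, so the minimizer's minimax is 8. These differ, so the equilibrium is in mixed strategies.
Let the maximizer play A with probability p. The minimizer is indifferent when 7p + 8(1−p) = 9p, giving p = 4/5.
Let the minimizer play s1 with probability q. The maximizer is indifferent when 7q + 9(1−q) = 8q, giving q = 9/10.
The value is 7·(9/10) + (9)·(1/10) = 36/5.

36/5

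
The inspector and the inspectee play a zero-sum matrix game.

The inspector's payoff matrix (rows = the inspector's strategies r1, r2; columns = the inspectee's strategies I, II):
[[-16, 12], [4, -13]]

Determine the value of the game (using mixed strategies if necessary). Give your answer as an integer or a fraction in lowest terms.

Row minima are -16 and -13, so the inspector's maximin is -13; column maxima are 4 and 12, so the inspectee's minimax is 4. These differ, so the equilibrium is in mixed strategies.
Let the inspector play r1 with probability p. The inspectee is indifferent when −16p + 4(1−p) = 12p − 13(1−p), giving p = 17/45.
Let the inspectee play I with probability q. The inspector is indifferent when −16q + 12(1−q) = 4q − 13(1−q), giving q = 5/9.
The value is -16·(5/9) + (12)·(4/9) = -32/9.

-32/9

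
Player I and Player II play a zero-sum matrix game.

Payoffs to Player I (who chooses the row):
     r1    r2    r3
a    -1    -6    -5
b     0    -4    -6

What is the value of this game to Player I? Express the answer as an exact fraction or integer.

-16/3

Column r1 is strictly dominated by r3 for Player II (it gives Player I more in every row).
The remaining 2×2 game on (a, b) × (r2, r3) has no saddle point. Let Player I play a with probability p; indifference gives −6p − 4(1−p) = −5p − 6(1−p), so p = 2/3.
Similarly Player II's optimal q on r2 is 1/3, and the value is -6·(1/3) + (-5)·(2/3) = -16/3.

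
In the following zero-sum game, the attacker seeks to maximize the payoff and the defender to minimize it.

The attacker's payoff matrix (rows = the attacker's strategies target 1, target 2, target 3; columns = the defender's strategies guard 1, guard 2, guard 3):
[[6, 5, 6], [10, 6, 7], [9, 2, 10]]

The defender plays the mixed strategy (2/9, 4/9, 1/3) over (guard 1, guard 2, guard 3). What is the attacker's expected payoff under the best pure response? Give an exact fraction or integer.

target 1: (6)·(2/9) + (5)·(4/9) + (6)·(1/3) = 50/9.
target 2: (10)·(2/9) + (6)·(4/9) + (7)·(1/3) = 65/9.
target 3: (9)·(2/9) + (2)·(4/9) + (10)·(1/3) = 56/9.
The best pure response is target 2 with expected payoff 65/9.

65/9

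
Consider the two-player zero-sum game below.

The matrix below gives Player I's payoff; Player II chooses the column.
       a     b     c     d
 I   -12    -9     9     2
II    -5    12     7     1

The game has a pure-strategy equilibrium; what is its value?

Row minima: -12, -5 → Player I's maximin is -5.
Column maxima: -5, 12, 9, 2 → Player II's minimax is -5.
They coincide at (II, a), so the value is -5.

-5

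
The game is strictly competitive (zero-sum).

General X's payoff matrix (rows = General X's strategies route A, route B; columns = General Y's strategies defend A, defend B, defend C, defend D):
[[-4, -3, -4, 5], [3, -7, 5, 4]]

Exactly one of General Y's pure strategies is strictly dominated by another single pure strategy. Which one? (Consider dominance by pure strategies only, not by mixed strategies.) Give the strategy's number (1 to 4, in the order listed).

4

General Y prefers columns that give General X less. Compare defend D with defend A: -4 < 5, 3 < 4.
So defend A strictly dominates defend D for General Y; defend D is strictly dominated.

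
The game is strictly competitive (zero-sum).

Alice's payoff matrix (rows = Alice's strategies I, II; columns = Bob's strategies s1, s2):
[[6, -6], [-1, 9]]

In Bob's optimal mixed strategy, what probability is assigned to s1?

15/22

Row minima are -6 and -1, so Alice's maximin is -1; column maxima are 6 and 9, so Bob's minimax is 6. These differ, so the equilibrium is in mixed strategies.
Let Bob play s1 with probability q. Alice is indifferent when 6q − 6(1−q) = −q + 9(1−q), giving q = 15/22.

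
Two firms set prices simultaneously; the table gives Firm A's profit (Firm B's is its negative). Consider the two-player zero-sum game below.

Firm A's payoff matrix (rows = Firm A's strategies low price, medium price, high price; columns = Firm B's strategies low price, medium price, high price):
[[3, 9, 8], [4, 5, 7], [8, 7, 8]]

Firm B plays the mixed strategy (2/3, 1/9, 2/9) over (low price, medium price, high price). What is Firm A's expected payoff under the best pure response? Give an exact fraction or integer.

low price: (3)·(2/3) + (9)·(1/9) + (8)·(2/9) = 43/9.
medium price: (4)·(2/3) + (5)·(1/9) + (7)·(2/9) = 43/9.
high price: (8)·(2/3) + (7)·(1/9) + (8)·(2/9) = 71/9.
The best pure response is high price with expected payoff 71/9.

71/9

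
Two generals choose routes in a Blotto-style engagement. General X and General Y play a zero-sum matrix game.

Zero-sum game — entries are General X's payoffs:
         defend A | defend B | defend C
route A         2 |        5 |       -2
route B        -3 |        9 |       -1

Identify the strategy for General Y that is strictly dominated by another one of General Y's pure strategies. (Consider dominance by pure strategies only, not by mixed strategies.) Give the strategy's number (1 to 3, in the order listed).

2

General Y prefers columns that give General X less. Compare defend B with defend A: 2 < 5, -3 < 9.
So defend A strictly dominates defend B for General Y; defend B is strictly dominated.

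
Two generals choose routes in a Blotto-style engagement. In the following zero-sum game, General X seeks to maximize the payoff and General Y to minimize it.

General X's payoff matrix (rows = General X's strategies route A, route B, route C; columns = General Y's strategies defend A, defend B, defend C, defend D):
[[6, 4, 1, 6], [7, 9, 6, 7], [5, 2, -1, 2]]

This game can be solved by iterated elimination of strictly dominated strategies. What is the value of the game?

Column defend A is strictly dominated by defend C for General Y (1<6, 6<7, -1<5); eliminate defend A.
Column defend B is strictly dominated by defend C for General Y (1<4, 6<9, -1<2); eliminate defend B.
Row route A is strictly dominated by row route B (6>1, 7>6); eliminate route A.
Row route C is strictly dominated by row route B (6>-1, 7>2); eliminate route C.
Column defend D is strictly dominated by defend C for General Y (6<7); eliminate defend D.
Only (route B, defend C) remains, with payoff 6.

6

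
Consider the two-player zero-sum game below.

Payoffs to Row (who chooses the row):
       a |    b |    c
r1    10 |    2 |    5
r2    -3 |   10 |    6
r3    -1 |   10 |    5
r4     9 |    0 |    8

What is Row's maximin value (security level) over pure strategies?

The worst-case payoff for each row is r1: 2, r2: -3, r3: -1, r4: 0.
The best of these is 2.

2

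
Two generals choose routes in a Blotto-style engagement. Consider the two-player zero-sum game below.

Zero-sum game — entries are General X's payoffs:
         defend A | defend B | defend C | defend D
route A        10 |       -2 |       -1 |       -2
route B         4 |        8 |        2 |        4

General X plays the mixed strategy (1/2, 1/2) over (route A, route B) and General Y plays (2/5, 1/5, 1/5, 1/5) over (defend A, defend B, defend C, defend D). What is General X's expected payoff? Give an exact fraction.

37/10

Against (2/5, 1/5, 1/5, 1/5), each row's expected payoff is route A: 3; route B: 22/5.
Taking the (1/2, 1/2)-weighted average: (1/2)·(3) + (1/2)·(22/5) = 37/10.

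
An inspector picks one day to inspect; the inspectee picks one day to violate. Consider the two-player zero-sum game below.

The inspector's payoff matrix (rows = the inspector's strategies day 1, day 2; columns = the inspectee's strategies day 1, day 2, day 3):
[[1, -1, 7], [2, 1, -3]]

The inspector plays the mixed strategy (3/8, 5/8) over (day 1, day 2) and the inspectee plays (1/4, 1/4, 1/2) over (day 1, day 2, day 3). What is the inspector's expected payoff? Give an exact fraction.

27/32

Against (1/4, 1/4, 1/2), each row's expected payoff is day 1: 7/2; day 2: -3/4.
Taking the (3/8, 5/8)-weighted average: (3/8)·(7/2) + (5/8)·(-3/4) = 27/32.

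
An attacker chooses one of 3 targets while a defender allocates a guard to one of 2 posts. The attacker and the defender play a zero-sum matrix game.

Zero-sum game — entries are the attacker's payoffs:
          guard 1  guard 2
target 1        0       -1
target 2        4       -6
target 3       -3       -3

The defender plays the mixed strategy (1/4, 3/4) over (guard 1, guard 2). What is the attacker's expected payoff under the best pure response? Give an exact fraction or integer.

target 1: (0)·(1/4) + (-1)·(3/4) = -3/4.
target 2: (4)·(1/4) + (-6)·(3/4) = -7/2.
target 3: (-3)·(1/4) + (-3)·(3/4) = -3.
The best pure response is target 1 with expected payoff -3/4.

-3/4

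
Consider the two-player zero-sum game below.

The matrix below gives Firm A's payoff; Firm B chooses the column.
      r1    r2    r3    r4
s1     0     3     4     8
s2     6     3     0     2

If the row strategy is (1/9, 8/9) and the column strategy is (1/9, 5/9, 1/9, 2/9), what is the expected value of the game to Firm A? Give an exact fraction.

Against (1/9, 5/9, 1/9, 2/9), each row's expected payoff is s1: 35/9; s2: 25/9.
Taking the (1/9, 8/9)-weighted average: (1/9)·(35/9) + (8/9)·(25/9) = 235/81.

235/81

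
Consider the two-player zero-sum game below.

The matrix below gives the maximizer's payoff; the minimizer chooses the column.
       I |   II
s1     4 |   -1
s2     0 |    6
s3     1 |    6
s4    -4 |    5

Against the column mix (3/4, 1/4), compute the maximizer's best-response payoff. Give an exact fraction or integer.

s1: (4)·(3/4) + (-1)·(1/4) = 11/4.
s2: (0)·(3/4) + (6)·(1/4) = 3/2.
s3: (1)·(3/4) + (6)·(1/4) = 9/4.
s4: (-4)·(3/4) + (5)·(1/4) = -7/4.
The best pure response is s1 with expected payoff 11/4.

11/4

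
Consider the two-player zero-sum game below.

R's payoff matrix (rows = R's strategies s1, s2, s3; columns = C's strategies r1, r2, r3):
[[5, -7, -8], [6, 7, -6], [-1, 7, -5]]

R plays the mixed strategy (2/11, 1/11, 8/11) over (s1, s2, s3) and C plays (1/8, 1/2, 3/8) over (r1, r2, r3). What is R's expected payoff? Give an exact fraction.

9/44

Against (1/8, 1/2, 3/8), each row's expected payoff is s1: -47/8; s2: 2; s3: 3/2.
Taking the (2/11, 1/11, 8/11)-weighted average: (2/11)·(-47/8) + (1/11)·(2) + (8/11)·(3/2) = 9/44.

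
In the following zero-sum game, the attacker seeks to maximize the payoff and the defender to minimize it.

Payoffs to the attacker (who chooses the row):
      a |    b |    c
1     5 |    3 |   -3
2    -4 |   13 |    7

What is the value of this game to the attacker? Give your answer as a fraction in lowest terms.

23/19

Column b is strictly dominated by c for the defender (it gives the attacker more in every row).
The remaining 2×2 game on (1, 2) × (a, c) has no saddle point. Let the attacker play 1 with probability p; indifference gives 5p − 4(1−p) = −3p + 7(1−p), so p = 11/19.
Similarly the defender's optimal q on a is 10/19, and the value is 5·(10/19) + (-3)·(9/19) = 23/19.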